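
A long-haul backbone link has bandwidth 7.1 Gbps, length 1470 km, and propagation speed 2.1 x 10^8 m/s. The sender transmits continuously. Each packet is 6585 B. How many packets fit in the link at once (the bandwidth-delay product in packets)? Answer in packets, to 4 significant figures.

Propagation delay = 1470000 / 210000000 = 0.007 s.
BDP = R × t_prop = 7100000000 × 0.007 = 49700000 bits.
In packets of 52680 bits: 943.4 packets.

943.4 packets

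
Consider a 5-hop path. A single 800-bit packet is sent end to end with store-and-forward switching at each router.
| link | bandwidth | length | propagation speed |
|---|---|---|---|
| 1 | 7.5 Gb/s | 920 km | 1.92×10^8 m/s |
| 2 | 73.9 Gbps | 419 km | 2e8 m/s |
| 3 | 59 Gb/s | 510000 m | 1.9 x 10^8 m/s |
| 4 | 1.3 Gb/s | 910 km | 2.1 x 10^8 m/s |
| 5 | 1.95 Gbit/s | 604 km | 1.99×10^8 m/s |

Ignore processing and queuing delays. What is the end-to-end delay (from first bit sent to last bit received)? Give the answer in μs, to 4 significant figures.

Transmission delays (L/R per hop): 0.106667, 0.0108254, 0.0135593, 0.615385, 0.410256 μs; sum = 1.15669 μs.
Propagation delays (d/s per hop): 4791.67, 2095, 2684.21, 4333.33, 3035.18 μs; sum = 16939.4 μs.
End-to-end = 16940 μs.

16940 μs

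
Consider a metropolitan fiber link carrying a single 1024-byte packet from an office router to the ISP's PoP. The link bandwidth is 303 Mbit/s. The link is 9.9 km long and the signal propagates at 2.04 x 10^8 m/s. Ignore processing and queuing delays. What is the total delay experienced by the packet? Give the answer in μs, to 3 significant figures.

75.6 μs

L = 1024 × 8 = 8192 bits.
Transmission delay = L/R = 8192 / 303000000 = 27.0363 μs.
Propagation delay = d/s = 9900 m / 204000000 m/s = 48.5294 μs.
Total = 75.6 μs.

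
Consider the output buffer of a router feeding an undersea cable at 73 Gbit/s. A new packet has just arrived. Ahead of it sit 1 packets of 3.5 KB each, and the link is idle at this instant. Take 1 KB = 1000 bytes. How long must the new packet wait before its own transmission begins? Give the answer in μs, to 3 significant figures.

Each queued packet: L/R = 28000/73000000000 = 0.383562 μs.
1 queued → 0.383562 μs.
Queuing delay = 0.384 μs.

0.384 μs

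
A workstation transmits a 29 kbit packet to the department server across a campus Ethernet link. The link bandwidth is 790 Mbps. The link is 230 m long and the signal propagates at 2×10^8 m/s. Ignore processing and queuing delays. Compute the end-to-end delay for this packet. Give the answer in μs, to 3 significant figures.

L = 29000 bits.
Transmission delay = L/R = 29000 / 790000000 = 36.7089 μs.
Propagation delay = d/s = 230 m / 200000000 m/s = 1.15 μs.
Total = 37.9 μs.

37.9 μs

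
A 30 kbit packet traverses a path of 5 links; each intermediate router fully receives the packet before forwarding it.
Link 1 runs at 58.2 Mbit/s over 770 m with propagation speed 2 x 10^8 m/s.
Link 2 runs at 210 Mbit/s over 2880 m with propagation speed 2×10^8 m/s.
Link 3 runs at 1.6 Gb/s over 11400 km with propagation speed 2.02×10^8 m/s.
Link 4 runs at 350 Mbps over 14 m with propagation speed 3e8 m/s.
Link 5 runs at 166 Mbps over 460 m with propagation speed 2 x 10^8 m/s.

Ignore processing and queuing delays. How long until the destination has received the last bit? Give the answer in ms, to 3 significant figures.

57.4 ms

L = 30000 bits.
Transmission delays (L/R per hop): 0.515464, 0.142857, 0.01875, 0.0857143, 0.180723 ms; sum = 0.943508 ms.
Propagation delays (d/s per hop): 0.00385, 0.0144, 56.4356, 4.66667e-05, 0.0023 ms; sum = 56.4562 ms.
End-to-end = 57.4 ms.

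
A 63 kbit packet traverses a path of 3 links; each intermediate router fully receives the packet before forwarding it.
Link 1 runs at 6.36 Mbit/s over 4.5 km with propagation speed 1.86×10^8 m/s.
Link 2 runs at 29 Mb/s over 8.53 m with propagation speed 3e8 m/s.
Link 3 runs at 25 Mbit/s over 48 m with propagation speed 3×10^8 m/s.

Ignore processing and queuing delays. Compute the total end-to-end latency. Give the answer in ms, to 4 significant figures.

14.62 ms

L = 63000 bits.
Transmission delays (L/R per hop): 9.90566, 2.17241, 2.52 ms; sum = 14.5981 ms.
Propagation delays (d/s per hop): 0.0241935, 2.84333e-05, 0.00016 ms; sum = 0.024382 ms.
End-to-end = 14.62 ms.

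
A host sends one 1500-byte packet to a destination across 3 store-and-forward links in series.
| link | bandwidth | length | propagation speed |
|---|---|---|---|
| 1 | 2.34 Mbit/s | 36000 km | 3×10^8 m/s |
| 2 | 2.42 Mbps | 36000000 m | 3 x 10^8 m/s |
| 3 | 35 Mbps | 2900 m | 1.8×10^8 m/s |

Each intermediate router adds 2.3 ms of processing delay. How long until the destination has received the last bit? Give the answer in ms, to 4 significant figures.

255.0 ms

L = 1500 × 8 = 12000 bits.
Transmission delays (L/R per hop): 5.12821, 4.95868, 0.342857 ms; sum = 10.4297 ms.
Propagation delays (d/s per hop): 120, 120, 0.0161111 ms; sum = 240.016 ms.
Processing at 2 router(s): 2 × 2.3 ms = 4.6 ms.
End-to-end = 255.0 ms.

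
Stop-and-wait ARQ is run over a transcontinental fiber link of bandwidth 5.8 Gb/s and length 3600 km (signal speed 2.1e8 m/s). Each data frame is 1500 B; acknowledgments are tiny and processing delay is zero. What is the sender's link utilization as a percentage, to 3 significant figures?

t_tx = L/R = 12000/5800000000 = 2.06897e-06 s.
t_prop = 3600000/210000000 = 0.0171429 s; RTT = 0.0342857 s.
Cycle = t_tx + RTT = 0.0342878 s.
Utilization = t_tx / cycle = 2.06897e-06/0.0342878 = 0.00603 %.

0.00603 %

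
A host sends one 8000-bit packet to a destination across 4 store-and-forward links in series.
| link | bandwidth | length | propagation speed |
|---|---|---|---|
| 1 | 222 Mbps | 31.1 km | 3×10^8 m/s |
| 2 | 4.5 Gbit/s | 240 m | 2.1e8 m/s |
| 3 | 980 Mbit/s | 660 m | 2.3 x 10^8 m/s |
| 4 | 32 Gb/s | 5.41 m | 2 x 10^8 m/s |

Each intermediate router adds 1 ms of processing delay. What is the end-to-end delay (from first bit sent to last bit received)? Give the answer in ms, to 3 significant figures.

Transmission delays (L/R per hop): 0.036036, 0.00177778, 0.00816327, 0.00025 ms; sum = 0.0462271 ms.
Propagation delays (d/s per hop): 0.103667, 0.00114286, 0.00286957, 2.705e-05 ms; sum = 0.107706 ms.
Processing at 3 router(s): 3 × 1 ms = 3 ms.
End-to-end = 3.15 ms.

3.15 ms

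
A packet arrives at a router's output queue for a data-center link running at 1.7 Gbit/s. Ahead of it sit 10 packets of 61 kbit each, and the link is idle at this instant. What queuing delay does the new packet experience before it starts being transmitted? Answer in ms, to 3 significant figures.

Each queued packet: L/R = 61000/1700000000 = 0.0358824 ms.
10 queued → 0.358824 ms.
Queuing delay = 0.359 ms.

0.359 ms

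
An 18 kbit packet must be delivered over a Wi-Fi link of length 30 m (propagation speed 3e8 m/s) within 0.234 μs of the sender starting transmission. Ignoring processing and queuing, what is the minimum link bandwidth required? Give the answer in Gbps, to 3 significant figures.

134 Gbps

Propagation delay = 30 / 300000000 = 0.1 μs.
Transmission budget = 0.234 − 0.1 = 0.134 μs.
R ≥ L / t_tx = 18000 bits / 1.34e-07 s = 134 Gbps.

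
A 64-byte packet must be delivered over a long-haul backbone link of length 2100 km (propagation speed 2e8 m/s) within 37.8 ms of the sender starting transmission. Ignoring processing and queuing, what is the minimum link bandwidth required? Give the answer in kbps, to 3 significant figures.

L = 512 bits.
Propagation delay = 2100000 / 200000000 = 10.5 ms.
Transmission budget = 37.8 − 10.5 = 27.3 ms.
R ≥ L / t_tx = 512 bits / 0.0273 s = 18.8 kbps.

18.8 kbps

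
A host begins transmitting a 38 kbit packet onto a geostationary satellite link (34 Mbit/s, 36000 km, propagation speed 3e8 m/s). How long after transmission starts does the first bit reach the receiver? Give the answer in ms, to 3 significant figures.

120 ms

First bit experiences only propagation delay: d/s = 36000000/300000000 = 120 ms.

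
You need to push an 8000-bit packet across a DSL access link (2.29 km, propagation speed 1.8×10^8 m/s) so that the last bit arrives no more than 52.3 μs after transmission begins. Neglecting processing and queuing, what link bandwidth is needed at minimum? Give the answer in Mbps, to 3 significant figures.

202 Mbps

Propagation delay = 2290 / 180000000 = 12.7222 μs.
Transmission budget = 52.3 − 12.7222 = 39.5778 μs.
R ≥ L / t_tx = 8000 bits / 3.95778e-05 s = 202 Mbps.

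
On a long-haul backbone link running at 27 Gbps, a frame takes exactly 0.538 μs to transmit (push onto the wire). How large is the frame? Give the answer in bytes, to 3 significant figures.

L = R × t_tx = 27000000000 b/s × 5.38e-07 s = 14526 bits.
In bytes: 14526 / 8 = 1820 bytes.

1820 bytes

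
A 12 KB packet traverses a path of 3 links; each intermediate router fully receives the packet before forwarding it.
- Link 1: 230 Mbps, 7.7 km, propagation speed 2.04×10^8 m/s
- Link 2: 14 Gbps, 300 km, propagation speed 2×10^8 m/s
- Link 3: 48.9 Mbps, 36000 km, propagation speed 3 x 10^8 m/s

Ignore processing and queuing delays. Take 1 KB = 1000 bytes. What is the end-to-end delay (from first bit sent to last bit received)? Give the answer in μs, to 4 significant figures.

L = 96000 bits.
Transmission delays (L/R per hop): 417.391, 6.85714, 1963.19 μs; sum = 2387.44 μs.
Propagation delays (d/s per hop): 37.7451, 1500, 120000 μs; sum = 121538 μs.
End-to-end = 123900 μs.

123900 μs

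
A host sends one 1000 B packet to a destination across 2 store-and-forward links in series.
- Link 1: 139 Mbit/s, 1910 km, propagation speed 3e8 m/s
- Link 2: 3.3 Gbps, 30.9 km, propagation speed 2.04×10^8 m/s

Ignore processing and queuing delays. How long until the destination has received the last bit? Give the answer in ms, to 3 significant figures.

L = 1000 × 8 = 8000 bits.
Transmission delays (L/R per hop): 0.057554, 0.00242424 ms; sum = 0.0599782 ms.
Propagation delays (d/s per hop): 6.36667, 0.151471 ms; sum = 6.51814 ms.
End-to-end = 6.58 ms.

6.58 ms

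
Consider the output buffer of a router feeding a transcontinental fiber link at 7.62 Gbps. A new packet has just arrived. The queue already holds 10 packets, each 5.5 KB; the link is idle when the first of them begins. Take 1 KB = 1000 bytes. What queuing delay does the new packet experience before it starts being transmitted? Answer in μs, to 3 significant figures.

Each queued packet: L/R = 44000/7620000000 = 5.77428 μs.
10 queued → 57.7428 μs.
Queuing delay = 57.7 μs.

57.7 μs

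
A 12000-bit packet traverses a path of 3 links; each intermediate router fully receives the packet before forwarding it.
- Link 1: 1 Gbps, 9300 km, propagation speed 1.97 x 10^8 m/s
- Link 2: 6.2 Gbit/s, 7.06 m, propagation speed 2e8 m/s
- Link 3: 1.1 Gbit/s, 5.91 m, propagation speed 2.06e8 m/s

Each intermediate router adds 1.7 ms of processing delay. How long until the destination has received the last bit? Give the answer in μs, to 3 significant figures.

50600 μs

Transmission delays (L/R per hop): 12, 1.93548, 10.9091 μs; sum = 24.8446 μs.
Propagation delays (d/s per hop): 47208.1, 0.0353, 0.0286893 μs; sum = 47208.2 μs.
Processing at 2 router(s): 2 × 1.7 ms = 3400 μs.
End-to-end = 50600 μs.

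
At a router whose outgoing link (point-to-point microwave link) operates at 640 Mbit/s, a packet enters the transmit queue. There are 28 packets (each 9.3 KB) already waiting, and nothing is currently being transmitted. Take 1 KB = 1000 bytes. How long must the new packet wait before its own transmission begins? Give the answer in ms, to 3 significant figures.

3.26 ms

Each queued packet: L/R = 74400/640000000 = 0.11625 ms.
28 queued → 3.255 ms.
Queuing delay = 3.26 ms.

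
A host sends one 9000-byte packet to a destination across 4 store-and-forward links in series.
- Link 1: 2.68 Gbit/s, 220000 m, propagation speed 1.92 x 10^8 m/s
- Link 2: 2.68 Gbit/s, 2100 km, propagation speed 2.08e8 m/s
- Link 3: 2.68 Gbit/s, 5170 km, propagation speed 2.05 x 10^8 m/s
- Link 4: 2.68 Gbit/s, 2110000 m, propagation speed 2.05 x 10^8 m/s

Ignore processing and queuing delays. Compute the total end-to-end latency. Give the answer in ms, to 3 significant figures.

L = 9000 × 8 = 72000 bits.
Transmission delay per hop = L/R = 72000/2680000000 = 0.0268657 ms; 4 hops → 0.107463 ms.
Propagation delays (d/s per hop): 1.14583, 10.0962, 25.2195, 10.2927 ms; sum = 46.7542 ms.
End-to-end = 46.9 ms.

46.9 ms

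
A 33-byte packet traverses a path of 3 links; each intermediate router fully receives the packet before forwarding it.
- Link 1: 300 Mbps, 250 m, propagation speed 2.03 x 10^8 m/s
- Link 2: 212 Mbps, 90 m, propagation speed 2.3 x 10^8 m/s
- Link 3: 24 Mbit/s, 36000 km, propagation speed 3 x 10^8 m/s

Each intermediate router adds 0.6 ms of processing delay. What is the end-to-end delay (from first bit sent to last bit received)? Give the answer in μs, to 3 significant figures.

L = 33 × 8 = 264 bits.
Transmission delays (L/R per hop): 0.88, 1.24528, 11 μs; sum = 13.1253 μs.
Propagation delays (d/s per hop): 1.23153, 0.391304, 120000 μs; sum = 120002 μs.
Processing at 2 router(s): 2 × 0.6 ms = 1200 μs.
End-to-end = 121000 μs.

121000 μs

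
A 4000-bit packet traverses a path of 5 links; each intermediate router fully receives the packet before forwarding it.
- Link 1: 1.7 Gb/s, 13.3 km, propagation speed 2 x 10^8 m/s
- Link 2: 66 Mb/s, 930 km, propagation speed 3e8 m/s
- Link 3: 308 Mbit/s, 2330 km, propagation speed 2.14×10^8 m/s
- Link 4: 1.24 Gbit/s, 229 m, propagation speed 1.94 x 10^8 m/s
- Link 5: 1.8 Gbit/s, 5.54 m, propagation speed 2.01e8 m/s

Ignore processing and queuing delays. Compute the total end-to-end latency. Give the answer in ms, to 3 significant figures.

Transmission delays (L/R per hop): 0.00235294, 0.0606061, 0.012987, 0.00322581, 0.00222222 ms; sum = 0.081394 ms.
Propagation delays (d/s per hop): 0.0665, 3.1, 10.8879, 0.00118041, 2.75622e-05 ms; sum = 14.0556 ms.
End-to-end = 14.1 ms.

14.1 ms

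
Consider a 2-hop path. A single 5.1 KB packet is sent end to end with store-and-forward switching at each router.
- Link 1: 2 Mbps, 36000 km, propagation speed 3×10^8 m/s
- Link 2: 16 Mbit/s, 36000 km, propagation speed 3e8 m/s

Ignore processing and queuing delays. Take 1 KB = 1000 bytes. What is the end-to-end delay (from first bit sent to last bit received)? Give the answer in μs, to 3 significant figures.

263000 μs

L = 40800 bits.
Transmission delays (L/R per hop): 20400, 2550 μs; sum = 22950 μs.
Propagation delays (d/s per hop): 120000, 120000 μs; sum = 240000 μs.
End-to-end = 263000 μs.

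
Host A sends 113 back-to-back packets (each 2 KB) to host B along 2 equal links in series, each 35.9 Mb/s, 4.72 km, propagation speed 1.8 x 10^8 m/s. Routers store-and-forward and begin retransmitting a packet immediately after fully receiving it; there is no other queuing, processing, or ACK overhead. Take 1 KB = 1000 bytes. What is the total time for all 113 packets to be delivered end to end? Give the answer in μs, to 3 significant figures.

50900 μs

Per-hop transmission t_tx = L/R = 16000/35900000 = 445.682 μs.
Per-hop propagation t_prop = 4720/180000000 = 26.2222 μs.
Pipeline fill: first packet needs 2·t_tx to clear all hops; remaining 112 packets each add one t_tx.
Total = (2+113-1)·t_tx + 2·t_prop = 114·445.682 + 2·26.2222 = 50900 μs.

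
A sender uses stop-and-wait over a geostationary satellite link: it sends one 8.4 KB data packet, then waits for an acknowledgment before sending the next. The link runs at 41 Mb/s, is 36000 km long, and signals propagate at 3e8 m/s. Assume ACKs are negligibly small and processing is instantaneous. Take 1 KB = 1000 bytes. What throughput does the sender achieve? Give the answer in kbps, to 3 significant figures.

t_tx = L/R = 67200/41000000 = 0.00163902 s.
t_prop = 36000000/300000000 = 0.12 s; RTT = 0.24 s.
Cycle = t_tx + RTT = 0.241639 s.
Throughput = L / cycle = 67200 / 0.241639 = 278 kbps.

278 kbps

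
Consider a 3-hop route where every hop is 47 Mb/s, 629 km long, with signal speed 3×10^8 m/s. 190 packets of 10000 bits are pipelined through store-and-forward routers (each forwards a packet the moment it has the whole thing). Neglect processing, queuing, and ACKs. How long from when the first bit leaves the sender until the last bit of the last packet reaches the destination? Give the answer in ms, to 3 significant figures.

47.1 ms

Per-hop transmission t_tx = L/R = 10000/47000000 = 0.212766 ms.
Per-hop propagation t_prop = 629000/300000000 = 2.09667 ms.
Pipeline fill: first packet needs 3·t_tx to clear all hops; remaining 189 packets each add one t_tx.
Total = (3+190-1)·t_tx + 3·t_prop = 192·0.212766 + 3·2.09667 = 47.1 ms.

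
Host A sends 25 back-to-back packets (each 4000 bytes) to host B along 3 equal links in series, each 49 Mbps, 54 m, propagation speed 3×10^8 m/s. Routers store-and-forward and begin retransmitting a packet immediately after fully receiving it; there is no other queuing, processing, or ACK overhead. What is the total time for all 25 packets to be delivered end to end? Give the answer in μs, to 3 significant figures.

17600 μs

Per-hop transmission t_tx = L/R = 32000/49000000 = 653.061 μs.
Per-hop propagation t_prop = 54/300000000 = 0.18 μs.
Pipeline fill: first packet needs 3·t_tx to clear all hops; remaining 24 packets each add one t_tx.
Total = (3+25-1)·t_tx + 3·t_prop = 27·653.061 + 3·0.18 = 17600 μs.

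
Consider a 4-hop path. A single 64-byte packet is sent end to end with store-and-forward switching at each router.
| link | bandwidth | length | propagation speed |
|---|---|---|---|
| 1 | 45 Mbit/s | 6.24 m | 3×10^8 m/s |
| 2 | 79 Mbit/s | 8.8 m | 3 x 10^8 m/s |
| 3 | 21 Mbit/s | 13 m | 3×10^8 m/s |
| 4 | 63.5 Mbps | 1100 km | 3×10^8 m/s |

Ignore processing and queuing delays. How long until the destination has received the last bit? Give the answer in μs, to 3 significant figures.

3720 μs

L = 64 × 8 = 512 bits.
Transmission delays (L/R per hop): 11.3778, 6.48101, 24.381, 8.06299 μs; sum = 50.3027 μs.
Propagation delays (d/s per hop): 0.0208, 0.0293333, 0.0433333, 3666.67 μs; sum = 3666.76 μs.
End-to-end = 3720 μs.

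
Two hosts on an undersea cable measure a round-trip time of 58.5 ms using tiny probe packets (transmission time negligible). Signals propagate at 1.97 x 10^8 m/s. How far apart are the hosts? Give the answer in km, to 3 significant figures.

5760 km

One-way propagation = RTT/2 = 29.25 ms.
d = s × t = 197000000 × 0.02925 = 5760 km.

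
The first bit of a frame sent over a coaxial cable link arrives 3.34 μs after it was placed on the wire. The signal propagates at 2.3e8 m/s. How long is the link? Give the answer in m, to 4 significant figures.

768.2 m

d = s × t_prop = 2.3e+08 × 3.34e-06 = 768.2 m.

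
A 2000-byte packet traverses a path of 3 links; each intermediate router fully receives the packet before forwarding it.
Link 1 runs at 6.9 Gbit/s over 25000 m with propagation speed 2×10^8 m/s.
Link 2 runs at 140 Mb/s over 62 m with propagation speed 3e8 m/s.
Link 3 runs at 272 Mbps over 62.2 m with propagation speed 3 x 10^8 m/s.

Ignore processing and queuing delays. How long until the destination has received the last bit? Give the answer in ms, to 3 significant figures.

L = 2000 × 8 = 16000 bits.
Transmission delays (L/R per hop): 0.00231884, 0.114286, 0.0588235 ms; sum = 0.175428 ms.
Propagation delays (d/s per hop): 0.125, 0.000206667, 0.000207333 ms; sum = 0.125414 ms.
End-to-end = 0.301 ms.

0.301 ms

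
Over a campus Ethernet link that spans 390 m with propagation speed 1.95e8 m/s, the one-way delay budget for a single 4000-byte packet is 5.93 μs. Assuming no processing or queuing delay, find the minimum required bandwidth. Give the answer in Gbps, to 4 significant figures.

L = 32000 bits.
Propagation delay = 390 / 195000000 = 2 μs.
Transmission budget = 5.93 − 2 = 3.93 μs.
R ≥ L / t_tx = 32000 bits / 3.93e-06 s = 8.142 Gbps.

8.142 Gbps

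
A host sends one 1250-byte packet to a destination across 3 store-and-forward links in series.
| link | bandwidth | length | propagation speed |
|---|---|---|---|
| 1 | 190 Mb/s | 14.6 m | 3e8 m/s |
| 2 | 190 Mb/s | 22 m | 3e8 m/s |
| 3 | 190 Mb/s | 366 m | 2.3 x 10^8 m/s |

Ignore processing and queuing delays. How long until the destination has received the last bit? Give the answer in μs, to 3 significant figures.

160 μs

L = 1250 × 8 = 10000 bits.
Transmission delay per hop = L/R = 10000/190000000 = 52.6316 μs; 3 hops → 157.895 μs.
Propagation delays (d/s per hop): 0.0486667, 0.0733333, 1.5913 μs; sum = 1.7133 μs.
End-to-end = 160 μs.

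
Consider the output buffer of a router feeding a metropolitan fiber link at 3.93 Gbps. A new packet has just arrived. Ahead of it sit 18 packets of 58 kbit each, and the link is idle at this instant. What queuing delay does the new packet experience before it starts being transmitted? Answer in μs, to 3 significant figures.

Each queued packet: L/R = 58000/3930000000 = 14.7583 μs.
18 queued → 265.649 μs.
Queuing delay = 266 μs.

266 μs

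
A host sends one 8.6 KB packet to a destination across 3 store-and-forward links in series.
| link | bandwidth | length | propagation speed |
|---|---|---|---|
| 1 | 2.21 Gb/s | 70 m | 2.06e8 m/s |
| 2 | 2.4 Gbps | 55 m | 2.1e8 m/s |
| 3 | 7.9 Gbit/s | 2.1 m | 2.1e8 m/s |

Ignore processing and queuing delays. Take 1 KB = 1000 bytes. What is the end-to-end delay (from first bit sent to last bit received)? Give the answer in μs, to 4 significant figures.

L = 68800 bits.
Transmission delays (L/R per hop): 31.1312, 28.6667, 8.70886 μs; sum = 68.5067 μs.
Propagation delays (d/s per hop): 0.339806, 0.261905, 0.01 μs; sum = 0.611711 μs.
End-to-end = 69.12 μs.

69.12 μs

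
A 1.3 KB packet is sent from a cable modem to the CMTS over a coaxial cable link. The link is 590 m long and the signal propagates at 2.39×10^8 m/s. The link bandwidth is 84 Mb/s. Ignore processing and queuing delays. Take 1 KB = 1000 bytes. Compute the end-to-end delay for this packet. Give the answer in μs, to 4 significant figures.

L = 10400 bits.
Transmission delay = L/R = 10400 / 84000000 = 123.81 μs.
Propagation delay = d/s = 590 m / 239000000 m/s = 2.46862 μs.
Total = 126.3 μs.

126.3 μs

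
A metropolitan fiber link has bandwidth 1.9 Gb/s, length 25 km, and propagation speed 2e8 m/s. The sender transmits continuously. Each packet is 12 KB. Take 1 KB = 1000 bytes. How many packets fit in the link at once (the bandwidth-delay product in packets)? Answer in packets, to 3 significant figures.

Propagation delay = 25000 / 200000000 = 0.000125 s.
BDP = R × t_prop = 1900000000 × 0.000125 = 237500 bits.
In packets of 96000 bits: 2.47 packets.

2.47 packets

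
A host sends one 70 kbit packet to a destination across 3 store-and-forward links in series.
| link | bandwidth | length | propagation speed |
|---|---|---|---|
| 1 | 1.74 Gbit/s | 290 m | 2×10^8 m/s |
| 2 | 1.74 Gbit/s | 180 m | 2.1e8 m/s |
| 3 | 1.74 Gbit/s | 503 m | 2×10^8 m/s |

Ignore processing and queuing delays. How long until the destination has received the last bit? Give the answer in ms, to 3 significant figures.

0.126 ms

L = 70000 bits.
Transmission delay per hop = L/R = 70000/1740000000 = 0.0402299 ms; 3 hops → 0.12069 ms.
Propagation delays (d/s per hop): 0.00145, 0.000857143, 0.002515 ms; sum = 0.00482214 ms.
End-to-end = 0.126 ms.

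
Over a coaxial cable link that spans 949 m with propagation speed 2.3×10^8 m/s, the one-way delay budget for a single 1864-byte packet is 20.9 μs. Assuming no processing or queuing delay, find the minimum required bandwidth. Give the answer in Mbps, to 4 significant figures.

889.0 Mbps

L = 14912 bits.
Propagation delay = 949 / 2.3e+08 = 4.12609 μs.
Transmission budget = 20.9 − 4.12609 = 16.7739 μs.
R ≥ L / t_tx = 14912 bits / 1.67739e-05 s = 889.0 Mbps.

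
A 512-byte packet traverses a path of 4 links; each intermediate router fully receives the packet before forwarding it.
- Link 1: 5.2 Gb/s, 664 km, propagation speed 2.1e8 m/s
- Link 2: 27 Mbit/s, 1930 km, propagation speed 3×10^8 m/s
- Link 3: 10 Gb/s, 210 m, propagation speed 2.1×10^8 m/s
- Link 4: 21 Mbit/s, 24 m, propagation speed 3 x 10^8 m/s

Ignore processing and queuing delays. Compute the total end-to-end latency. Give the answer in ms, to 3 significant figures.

L = 512 × 8 = 4096 bits.
Transmission delays (L/R per hop): 0.000787692, 0.151704, 0.0004096, 0.195048 ms; sum = 0.347949 ms.
Propagation delays (d/s per hop): 3.1619, 6.43333, 0.001, 8e-05 ms; sum = 9.59632 ms.
End-to-end = 9.94 ms.

9.94 ms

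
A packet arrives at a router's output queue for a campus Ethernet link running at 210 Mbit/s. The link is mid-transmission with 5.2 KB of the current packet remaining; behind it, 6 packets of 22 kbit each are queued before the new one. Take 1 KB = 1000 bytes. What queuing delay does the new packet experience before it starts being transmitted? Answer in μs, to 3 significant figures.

Each queued packet: L/R = 22000/210000000 = 104.762 μs.
6 queued → 628.571 μs.
Plus remaining 41600 bits of current packet: 198.095 μs.
Queuing delay = 827 μs.

827 μs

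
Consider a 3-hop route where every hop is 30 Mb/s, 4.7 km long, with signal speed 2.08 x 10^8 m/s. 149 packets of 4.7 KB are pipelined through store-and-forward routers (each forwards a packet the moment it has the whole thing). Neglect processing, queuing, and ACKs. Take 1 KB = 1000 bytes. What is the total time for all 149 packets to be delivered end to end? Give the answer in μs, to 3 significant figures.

Per-hop transmission t_tx = L/R = 37600/30000000 = 1253.33 μs.
Per-hop propagation t_prop = 4700/208000000 = 22.5962 μs.
Pipeline fill: first packet needs 3·t_tx to clear all hops; remaining 148 packets each add one t_tx.
Total = (3+149-1)·t_tx + 3·t_prop = 151·1253.33 + 3·22.5962 = 189000 μs.

189000 μs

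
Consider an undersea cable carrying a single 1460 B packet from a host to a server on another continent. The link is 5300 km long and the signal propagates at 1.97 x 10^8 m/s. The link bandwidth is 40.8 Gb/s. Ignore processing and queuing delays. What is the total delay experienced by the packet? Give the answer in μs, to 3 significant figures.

26900 μs

L = 1460 × 8 = 11680 bits.
Transmission delay = L/R = 11680 / 40800000000 = 0.286275 μs.
Propagation delay = d/s = 5300000 m / 197000000 m/s = 26903.6 μs.
Total = 26900 μs.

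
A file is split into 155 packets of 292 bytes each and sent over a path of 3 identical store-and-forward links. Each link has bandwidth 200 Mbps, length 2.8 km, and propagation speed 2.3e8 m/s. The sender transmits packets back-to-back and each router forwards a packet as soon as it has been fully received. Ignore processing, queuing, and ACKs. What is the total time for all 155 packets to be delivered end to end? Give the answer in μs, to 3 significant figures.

Per-hop transmission t_tx = L/R = 2336/200000000 = 11.68 μs.
Per-hop propagation t_prop = 2800/2.3e+08 = 12.1739 μs.
Pipeline fill: first packet needs 3·t_tx to clear all hops; remaining 154 packets each add one t_tx.
Total = (3+155-1)·t_tx + 3·t_prop = 157·11.68 + 3·12.1739 = 1870 μs.

1870 μs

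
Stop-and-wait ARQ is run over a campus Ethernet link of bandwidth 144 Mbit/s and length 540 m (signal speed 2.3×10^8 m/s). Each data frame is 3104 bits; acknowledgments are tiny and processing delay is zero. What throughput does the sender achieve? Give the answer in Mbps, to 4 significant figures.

t_tx = L/R = 3104/144000000 = 2.15556e-05 s.
t_prop = 540/2.3e+08 = 2.34783e-06 s; RTT = 4.69565e-06 s.
Cycle = t_tx + RTT = 2.62512e-05 s.
Throughput = L / cycle = 3104 / 2.62512e-05 = 118.2 Mbps.

118.2 Mbps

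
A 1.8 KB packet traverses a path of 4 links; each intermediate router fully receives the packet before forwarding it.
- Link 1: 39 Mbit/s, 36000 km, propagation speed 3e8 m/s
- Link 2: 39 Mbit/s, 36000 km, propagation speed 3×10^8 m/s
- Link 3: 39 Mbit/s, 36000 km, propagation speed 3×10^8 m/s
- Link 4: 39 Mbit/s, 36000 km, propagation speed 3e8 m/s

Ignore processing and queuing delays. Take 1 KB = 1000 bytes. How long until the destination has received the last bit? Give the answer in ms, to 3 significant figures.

481 ms

L = 14400 bits.
Transmission delay per hop = L/R = 14400/39000000 = 0.369231 ms; 4 hops → 1.47692 ms.
Propagation delays (d/s per hop): 120, 120, 120, 120 ms; sum = 480 ms.
End-to-end = 481 ms.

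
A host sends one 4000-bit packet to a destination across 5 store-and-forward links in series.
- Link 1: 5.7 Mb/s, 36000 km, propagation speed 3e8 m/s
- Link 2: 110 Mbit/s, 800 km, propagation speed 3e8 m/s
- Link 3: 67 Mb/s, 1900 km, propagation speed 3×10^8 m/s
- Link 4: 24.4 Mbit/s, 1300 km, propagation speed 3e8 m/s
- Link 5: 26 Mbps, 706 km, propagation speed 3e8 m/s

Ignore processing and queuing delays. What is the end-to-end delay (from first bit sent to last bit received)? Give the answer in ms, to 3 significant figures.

Transmission delays (L/R per hop): 0.701754, 0.0363636, 0.0597015, 0.163934, 0.153846 ms; sum = 1.1156 ms.
Propagation delays (d/s per hop): 120, 2.66667, 6.33333, 4.33333, 2.35333 ms; sum = 135.687 ms.
End-to-end = 137 ms.

137 ms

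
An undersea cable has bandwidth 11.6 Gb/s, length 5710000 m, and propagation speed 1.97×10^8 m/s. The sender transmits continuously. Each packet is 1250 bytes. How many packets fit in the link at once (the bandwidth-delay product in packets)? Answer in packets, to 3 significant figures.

33600 packets

Propagation delay = 5710000 / 197000000 = 0.0289848 s.
BDP = R × t_prop = 11600000000 × 0.0289848 = 336223000 bits.
In packets of 10000 bits: 33600 packets.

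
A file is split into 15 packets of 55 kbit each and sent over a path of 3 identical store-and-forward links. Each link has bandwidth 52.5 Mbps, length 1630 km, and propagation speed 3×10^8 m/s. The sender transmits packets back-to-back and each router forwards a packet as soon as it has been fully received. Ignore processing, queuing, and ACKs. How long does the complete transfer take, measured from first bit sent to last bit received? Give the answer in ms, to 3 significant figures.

34.1 ms

Per-hop transmission t_tx = L/R = 55000/52500000 = 1.04762 ms.
Per-hop propagation t_prop = 1630000/300000000 = 5.43333 ms.
Pipeline fill: first packet needs 3·t_tx to clear all hops; remaining 14 packets each add one t_tx.
Total = (3+15-1)·t_tx + 3·t_prop = 17·1.04762 + 3·5.43333 = 34.1 ms.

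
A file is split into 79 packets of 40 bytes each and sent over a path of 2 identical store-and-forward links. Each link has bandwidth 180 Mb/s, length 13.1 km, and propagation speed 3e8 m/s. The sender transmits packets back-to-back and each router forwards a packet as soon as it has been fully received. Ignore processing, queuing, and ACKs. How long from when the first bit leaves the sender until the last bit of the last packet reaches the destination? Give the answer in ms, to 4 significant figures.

Per-hop transmission t_tx = L/R = 320/180000000 = 0.00177778 ms.
Per-hop propagation t_prop = 13100/300000000 = 0.0436667 ms.
Pipeline fill: first packet needs 2·t_tx to clear all hops; remaining 78 packets each add one t_tx.
Total = (2+79-1)·t_tx + 2·t_prop = 80·0.00177778 + 2·0.0436667 = 0.2296 ms.

0.2296 ms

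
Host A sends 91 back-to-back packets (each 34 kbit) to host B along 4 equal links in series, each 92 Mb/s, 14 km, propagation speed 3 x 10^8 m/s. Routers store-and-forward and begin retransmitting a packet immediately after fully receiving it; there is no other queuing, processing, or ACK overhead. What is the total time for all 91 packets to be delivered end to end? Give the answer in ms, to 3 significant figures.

Per-hop transmission t_tx = L/R = 34000/92000000 = 0.369565 ms.
Per-hop propagation t_prop = 14000/300000000 = 0.0466667 ms.
Pipeline fill: first packet needs 4·t_tx to clear all hops; remaining 90 packets each add one t_tx.
Total = (4+91-1)·t_tx + 4·t_prop = 94·0.369565 + 4·0.0466667 = 34.9 ms.

34.9 ms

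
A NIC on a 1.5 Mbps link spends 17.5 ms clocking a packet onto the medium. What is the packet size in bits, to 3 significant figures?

L = R × t_tx = 1500000 b/s × 0.0175 s = 26250 bits.

26300 bits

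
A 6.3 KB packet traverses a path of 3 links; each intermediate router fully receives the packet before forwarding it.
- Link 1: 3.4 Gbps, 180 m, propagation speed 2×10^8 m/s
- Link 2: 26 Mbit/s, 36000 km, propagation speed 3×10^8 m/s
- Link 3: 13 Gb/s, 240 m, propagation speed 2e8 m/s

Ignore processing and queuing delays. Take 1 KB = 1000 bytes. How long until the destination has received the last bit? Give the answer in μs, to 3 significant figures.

122000 μs

L = 50400 bits.
Transmission delays (L/R per hop): 14.8235, 1938.46, 3.87692 μs; sum = 1957.16 μs.
Propagation delays (d/s per hop): 0.9, 120000, 1.2 μs; sum = 120002 μs.
End-to-end = 122000 μs.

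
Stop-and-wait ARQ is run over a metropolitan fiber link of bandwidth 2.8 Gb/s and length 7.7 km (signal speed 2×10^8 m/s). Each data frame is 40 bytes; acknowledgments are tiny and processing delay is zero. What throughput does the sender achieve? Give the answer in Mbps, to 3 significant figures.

4.15 Mbps

t_tx = L/R = 320/2800000000 = 1.14286e-07 s.
t_prop = 7700/200000000 = 3.85e-05 s; RTT = 7.7e-05 s.
Cycle = t_tx + RTT = 7.71143e-05 s.
Throughput = L / cycle = 320 / 7.71143e-05 = 4.15 Mbps.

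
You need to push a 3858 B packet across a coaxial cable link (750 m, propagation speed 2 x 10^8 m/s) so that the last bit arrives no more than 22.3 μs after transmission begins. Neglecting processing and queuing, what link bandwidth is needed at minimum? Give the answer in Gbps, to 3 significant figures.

1.66 Gbps

L = 30864 bits.
Propagation delay = 750 / 200000000 = 3.75 μs.
Transmission budget = 22.3 − 3.75 = 18.55 μs.
R ≥ L / t_tx = 30864 bits / 1.855e-05 s = 1.66 Gbps.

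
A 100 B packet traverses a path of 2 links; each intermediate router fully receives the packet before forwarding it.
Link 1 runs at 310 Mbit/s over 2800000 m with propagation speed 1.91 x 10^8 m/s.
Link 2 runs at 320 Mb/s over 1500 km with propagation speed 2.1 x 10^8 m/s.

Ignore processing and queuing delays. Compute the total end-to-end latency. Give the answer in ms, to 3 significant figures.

21.8 ms

L = 100 × 8 = 800 bits.
Transmission delays (L/R per hop): 0.00258065, 0.0025 ms; sum = 0.00508065 ms.
Propagation delays (d/s per hop): 14.6597, 7.14286 ms; sum = 21.8025 ms.
End-to-end = 21.8 ms.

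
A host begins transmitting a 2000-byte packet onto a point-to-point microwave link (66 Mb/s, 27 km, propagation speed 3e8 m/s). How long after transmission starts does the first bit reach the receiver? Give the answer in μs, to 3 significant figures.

First bit experiences only propagation delay: d/s = 27000/300000000 = 90.0 μs.

90.0 μs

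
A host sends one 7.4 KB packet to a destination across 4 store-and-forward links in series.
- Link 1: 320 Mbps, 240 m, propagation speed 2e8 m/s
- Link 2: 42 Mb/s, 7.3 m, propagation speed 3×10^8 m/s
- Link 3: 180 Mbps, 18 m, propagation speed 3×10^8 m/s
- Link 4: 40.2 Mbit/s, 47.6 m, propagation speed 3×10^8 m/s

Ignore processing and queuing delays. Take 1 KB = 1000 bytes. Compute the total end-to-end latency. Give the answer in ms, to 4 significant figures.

3.397 ms

L = 59200 bits.
Transmission delays (L/R per hop): 0.185, 1.40952, 0.328889, 1.47264 ms; sum = 3.39605 ms.
Propagation delays (d/s per hop): 0.0012, 2.43333e-05, 6e-05, 0.000158667 ms; sum = 0.001443 ms.
End-to-end = 3.397 ms.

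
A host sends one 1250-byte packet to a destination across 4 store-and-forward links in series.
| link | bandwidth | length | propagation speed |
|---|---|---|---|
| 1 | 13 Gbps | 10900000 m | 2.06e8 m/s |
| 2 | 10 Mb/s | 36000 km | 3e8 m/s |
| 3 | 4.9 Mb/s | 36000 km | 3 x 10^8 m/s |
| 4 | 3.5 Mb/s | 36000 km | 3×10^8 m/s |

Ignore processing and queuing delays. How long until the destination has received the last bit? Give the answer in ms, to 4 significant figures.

L = 1250 × 8 = 10000 bits.
Transmission delays (L/R per hop): 0.000769231, 1, 2.04082, 2.85714 ms; sum = 5.89873 ms.
Propagation delays (d/s per hop): 52.9126, 120, 120, 120 ms; sum = 412.913 ms.
End-to-end = 418.8 ms.

418.8 ms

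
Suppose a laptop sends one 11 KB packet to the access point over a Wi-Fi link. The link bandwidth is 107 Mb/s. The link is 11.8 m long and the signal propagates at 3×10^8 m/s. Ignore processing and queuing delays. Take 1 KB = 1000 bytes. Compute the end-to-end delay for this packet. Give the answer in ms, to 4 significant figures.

0.8225 ms

L = 88000 bits.
Transmission delay = L/R = 88000 / 107000000 = 0.82243 ms.
Propagation delay = d/s = 11.8 m / 300000000 m/s = 3.93333e-05 ms.
Total = 0.8225 ms.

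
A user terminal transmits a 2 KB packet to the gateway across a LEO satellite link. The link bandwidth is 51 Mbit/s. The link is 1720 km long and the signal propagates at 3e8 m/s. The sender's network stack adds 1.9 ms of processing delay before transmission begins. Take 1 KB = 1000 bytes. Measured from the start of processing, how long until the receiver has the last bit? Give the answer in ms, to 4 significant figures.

L = 16000 bits.
Transmission delay = L/R = 16000 / 51000000 = 0.313725 ms.
Propagation delay = d/s = 1720000 m / 300000000 m/s = 5.73333 ms.
Plus processing delay 1.9 ms = 1.9 ms.
Total = 7.947 ms.

7.947 ms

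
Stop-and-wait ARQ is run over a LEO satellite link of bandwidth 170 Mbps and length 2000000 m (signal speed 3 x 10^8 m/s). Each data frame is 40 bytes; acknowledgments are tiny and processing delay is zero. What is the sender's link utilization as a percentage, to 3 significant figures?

0.0141 %

t_tx = L/R = 320/170000000 = 1.88235e-06 s.
t_prop = 2000000/300000000 = 0.00666667 s; RTT = 0.0133333 s.
Cycle = t_tx + RTT = 0.0133352 s.
Utilization = t_tx / cycle = 1.88235e-06/0.0133352 = 0.0141 %.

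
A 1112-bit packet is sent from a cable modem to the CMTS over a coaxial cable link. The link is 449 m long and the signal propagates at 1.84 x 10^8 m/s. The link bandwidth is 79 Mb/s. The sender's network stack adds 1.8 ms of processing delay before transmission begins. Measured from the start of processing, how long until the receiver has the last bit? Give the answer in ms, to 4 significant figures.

1.817 ms

Transmission delay = L/R = 1112 / 79000000 = 0.0140759 ms.
Propagation delay = d/s = 449 m / 184000000 m/s = 0.00244022 ms.
Plus processing delay 1.8 ms = 1.8 ms.
Total = 1.817 ms.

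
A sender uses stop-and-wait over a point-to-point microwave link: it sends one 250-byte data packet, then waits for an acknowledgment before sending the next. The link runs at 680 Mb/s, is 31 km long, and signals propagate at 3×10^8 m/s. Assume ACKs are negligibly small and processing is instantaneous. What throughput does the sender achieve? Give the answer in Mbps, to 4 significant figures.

t_tx = L/R = 2000/680000000 = 2.94118e-06 s.
t_prop = 31000/300000000 = 0.000103333 s; RTT = 0.000206667 s.
Cycle = t_tx + RTT = 0.000209608 s.
Throughput = L / cycle = 2000 / 0.000209608 = 9.542 Mbps.

9.542 Mbps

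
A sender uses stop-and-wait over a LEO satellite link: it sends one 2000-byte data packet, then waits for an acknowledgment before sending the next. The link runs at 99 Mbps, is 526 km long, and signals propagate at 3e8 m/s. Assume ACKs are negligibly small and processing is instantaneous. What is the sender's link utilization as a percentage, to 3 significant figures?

4.41 %

t_tx = L/R = 16000/99000000 = 0.000161616 s.
t_prop = 526000/300000000 = 0.00175333 s; RTT = 0.00350667 s.
Cycle = t_tx + RTT = 0.00366828 s.
Utilization = t_tx / cycle = 0.000161616/0.00366828 = 4.41 %.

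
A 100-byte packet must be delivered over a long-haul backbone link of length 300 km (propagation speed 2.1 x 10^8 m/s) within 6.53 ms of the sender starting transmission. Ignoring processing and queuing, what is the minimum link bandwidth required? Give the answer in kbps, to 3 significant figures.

157 kbps

L = 800 bits.
Propagation delay = 300000 / 210000000 = 1.42857 ms.
Transmission budget = 6.53 − 1.42857 = 5.10143 ms.
R ≥ L / t_tx = 800 bits / 0.00510143 s = 157 kbps.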